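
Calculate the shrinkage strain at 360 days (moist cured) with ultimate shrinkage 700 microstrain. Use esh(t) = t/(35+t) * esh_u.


esh(360) = 360 / (35 + 360) * 700
= 360 / 395 * 700
= 638.0 microstrain

638.0


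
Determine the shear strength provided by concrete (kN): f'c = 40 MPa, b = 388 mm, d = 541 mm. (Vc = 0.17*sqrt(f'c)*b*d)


Vc = 0.17 * sqrt(40) * 388 * 541 / 1000
= 225.69 kN

225.69


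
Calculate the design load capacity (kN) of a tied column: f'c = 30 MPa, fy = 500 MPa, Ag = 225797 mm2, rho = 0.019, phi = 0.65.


Ast = rho * Ag = 0.019 * 225797 = 4290.143 mm2
phi*Pn = 0.65 * 0.80 * (0.85 * 30 * (225797 - 4290.143) + 500 * 4290.143) / 1000
= 4052.62 kN

4052.62


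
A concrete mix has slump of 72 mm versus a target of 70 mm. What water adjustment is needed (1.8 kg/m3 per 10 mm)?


Difference = 70 - 72 = -2 mm
Water adjustment = -2 * 1.8 / 10 = -0.4 kg/m3

-0.4


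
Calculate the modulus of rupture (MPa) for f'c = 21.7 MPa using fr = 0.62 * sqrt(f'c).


fr = 0.62 * sqrt(21.7)
= 2.888 MPa

2.888


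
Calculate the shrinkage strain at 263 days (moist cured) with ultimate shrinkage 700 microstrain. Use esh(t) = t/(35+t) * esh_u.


esh(263) = 263 / (35 + 263) * 700
= 263 / 298 * 700
= 617.8 microstrain

617.8


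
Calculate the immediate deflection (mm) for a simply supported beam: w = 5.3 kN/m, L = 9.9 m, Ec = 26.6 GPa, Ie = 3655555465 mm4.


Convert: L = 9.9 m = 9900 mm, Ec = 26.6 GPa = 26600 MPa
delta = 5 * 5.3 * 9900^4 / (384 * 26600 * 3655555465)
= 6.82 mm

6.82


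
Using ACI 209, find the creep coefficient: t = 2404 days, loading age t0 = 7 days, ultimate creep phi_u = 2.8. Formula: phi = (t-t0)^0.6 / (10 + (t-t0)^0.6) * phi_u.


dt = 2404 - 7 = 2397
phi = 2397^0.6 / (10 + 2397^0.6) * 2.8
= 2.56

2.56


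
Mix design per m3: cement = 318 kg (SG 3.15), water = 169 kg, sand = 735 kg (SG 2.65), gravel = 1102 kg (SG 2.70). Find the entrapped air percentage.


Vol cement = 318 / (3.15 * 1000) = 0.100952 m3
Vol water = 169 / 1000 = 0.169 m3
Vol sand = 735 / (2.65 * 1000) = 0.277358 m3
Vol gravel = 1102 / (2.70 * 1000) = 0.408148 m3
Total solid + water volume = 0.955459 m3
Air = (1 - 0.955459) * 100 = 4.45%

4.45


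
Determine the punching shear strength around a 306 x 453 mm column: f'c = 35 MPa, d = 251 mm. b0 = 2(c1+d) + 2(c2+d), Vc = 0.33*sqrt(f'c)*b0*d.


b0 = 2*(306 + 251) + 2*(453 + 251) = 2522 mm
Vc = 0.33 * sqrt(35) * 2522 * 251 / 1000
= 1235.85 kN

1235.85


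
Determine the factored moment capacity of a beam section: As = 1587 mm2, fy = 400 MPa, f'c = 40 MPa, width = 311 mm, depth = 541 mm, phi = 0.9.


a = As * fy / (0.85 * f'c * b)
= 1587 * 400 / (0.85 * 40 * 311)
= 60.034 mm
Mn = As * fy * (d - a/2) / 10^6
= 324.372 kN-m
phi*Mn = 0.9 * 324.372 = 291.93 kN-m

291.93


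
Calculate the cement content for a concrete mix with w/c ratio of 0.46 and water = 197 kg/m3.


Cement = water / (w/c)
= 197 / 0.46
= 428.3 kg/m3

428.3


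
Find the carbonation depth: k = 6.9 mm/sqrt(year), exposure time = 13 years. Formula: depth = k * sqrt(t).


depth = k * sqrt(t)
= 6.9 * sqrt(13)
= 24.88 mm

24.88


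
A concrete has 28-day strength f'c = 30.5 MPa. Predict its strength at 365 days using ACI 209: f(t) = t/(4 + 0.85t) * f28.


f(365) = 365 / (4 + 0.85 * 365) * 30.5
= 365 / 314.25 * 30.5
= 35.43 MPa

35.43


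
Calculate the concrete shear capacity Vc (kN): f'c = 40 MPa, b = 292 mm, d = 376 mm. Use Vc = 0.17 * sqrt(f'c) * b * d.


Vc = 0.17 * sqrt(40) * 292 * 376 / 1000
= 118.05 kN

118.05


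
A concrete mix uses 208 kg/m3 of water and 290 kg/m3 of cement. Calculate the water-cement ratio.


w/c = water / cement
w/c = 208 / 290 = 0.717

0.717


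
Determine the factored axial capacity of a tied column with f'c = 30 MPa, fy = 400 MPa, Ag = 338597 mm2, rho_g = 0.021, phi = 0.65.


Ast = rho * Ag = 0.021 * 338597 = 7110.537 mm2
phi*Pn = 0.65 * 0.80 * (0.85 * 30 * (338597 - 7110.537) + 400 * 7110.537) / 1000
= 5874.5 kN

5874.5


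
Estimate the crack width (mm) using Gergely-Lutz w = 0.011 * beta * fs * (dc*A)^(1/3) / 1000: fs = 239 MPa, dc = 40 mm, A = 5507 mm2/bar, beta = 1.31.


w = 0.011 * beta * fs * (dc * A)^(1/3) / 1000
= 0.011 * 1.31 * 239 * (40 * 5507)^(1/3) / 1000
= 0.208 mm

0.208


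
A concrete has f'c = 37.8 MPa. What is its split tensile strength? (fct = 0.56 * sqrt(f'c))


fct = 0.56 * sqrt(37.8)
= 0.56 * 6.148
= 3.443 MPa

3.443


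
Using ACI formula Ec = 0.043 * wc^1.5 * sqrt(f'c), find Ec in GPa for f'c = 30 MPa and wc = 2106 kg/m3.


Ec = 0.043 * 2106^1.5 * sqrt(30) / 1000
= 22.76 GPa

22.76


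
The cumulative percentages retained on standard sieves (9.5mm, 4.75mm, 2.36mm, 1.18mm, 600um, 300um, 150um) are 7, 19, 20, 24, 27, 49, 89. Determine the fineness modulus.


FM = sum(cumulative % retained) / 100
= 235 / 100
= 2.35

2.35


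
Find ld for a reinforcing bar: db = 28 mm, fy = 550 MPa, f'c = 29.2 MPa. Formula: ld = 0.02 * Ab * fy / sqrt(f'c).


Ab = pi * 28^2 / 4 = 615.752 mm2
ld = 0.02 * 615.752 * 550 / sqrt(29.2)
= 1253.5 mm

1253.5


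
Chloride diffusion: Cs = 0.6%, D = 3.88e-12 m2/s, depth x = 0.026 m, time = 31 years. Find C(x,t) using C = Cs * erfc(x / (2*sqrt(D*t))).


t_seconds = 31 * 365.25 * 24 * 3600 = 978285600.0 s
arg = 0.026 / (2 * sqrt(3.88e-12 * 978285600.0))
= 0.211
erfc(0.211) = 0.7654
C = 0.6 * 0.7654 = 0.4592%

0.4592


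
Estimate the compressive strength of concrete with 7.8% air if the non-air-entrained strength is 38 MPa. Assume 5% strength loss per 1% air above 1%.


Strength loss = (7.8 - 1) * 5 = 34.0%
f'c = 38 * (1 - 34.0/100)
= 25.08 MPa

25.08


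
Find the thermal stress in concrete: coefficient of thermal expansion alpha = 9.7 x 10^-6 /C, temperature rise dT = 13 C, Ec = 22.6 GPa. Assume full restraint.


sigma = alpha * dT * Ec
= 9.7e-6 * 13 * 22.6 * 1000
= 2.85 MPa

2.85


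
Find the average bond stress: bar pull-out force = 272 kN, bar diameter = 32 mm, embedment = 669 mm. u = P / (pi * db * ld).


u = P / (pi * db * ld)
= 272 * 1000 / (pi * 32 * 669)
= 4.044 MPa

4.044


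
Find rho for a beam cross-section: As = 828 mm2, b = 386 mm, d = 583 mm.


rho = As / (b * d)
= 828 / (386 * 583)
= 0.0037

0.0037


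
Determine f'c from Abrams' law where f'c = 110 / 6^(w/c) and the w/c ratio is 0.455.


f'c = 110 / 6^0.455
= 110 / 2.26
= 48.68 MPa

48.68


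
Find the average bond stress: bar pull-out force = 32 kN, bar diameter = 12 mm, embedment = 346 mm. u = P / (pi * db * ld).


u = P / (pi * db * ld)
= 32 * 1000 / (pi * 12 * 346)
= 2.453 MPa

2.453


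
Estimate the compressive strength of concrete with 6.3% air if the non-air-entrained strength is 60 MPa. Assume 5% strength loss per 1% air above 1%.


Strength loss = (6.3 - 1) * 5 = 26.5%
f'c = 60 * (1 - 26.5/100)
= 44.1 MPa

44.1


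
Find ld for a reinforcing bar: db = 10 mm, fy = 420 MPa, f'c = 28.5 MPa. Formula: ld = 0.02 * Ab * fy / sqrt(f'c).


Ab = pi * 10^2 / 4 = 78.54 mm2
ld = 0.02 * 78.54 * 420 / sqrt(28.5)
= 123.6 mm

123.6


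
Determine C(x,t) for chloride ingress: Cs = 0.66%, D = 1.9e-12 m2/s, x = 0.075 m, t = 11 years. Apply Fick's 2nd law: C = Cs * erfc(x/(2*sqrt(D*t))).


t_seconds = 11 * 365.25 * 24 * 3600 = 347133600.0 s
arg = 0.075 / (2 * sqrt(1.9e-12 * 347133600.0))
= 1.4602
erfc(1.4602) = 0.0389
C = 0.66 * 0.0389 = 0.0257%

0.0257


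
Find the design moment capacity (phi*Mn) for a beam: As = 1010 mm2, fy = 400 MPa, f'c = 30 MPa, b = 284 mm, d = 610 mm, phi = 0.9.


a = As * fy / (0.85 * f'c * b)
= 1010 * 400 / (0.85 * 30 * 284)
= 55.7857 mm
Mn = As * fy * (d - a/2) / 10^6
= 235.1713 kN-m
phi*Mn = 0.9 * 235.1713 = 211.65 kN-m

211.65


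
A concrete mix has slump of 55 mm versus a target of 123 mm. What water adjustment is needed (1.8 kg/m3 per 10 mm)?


Difference = 123 - 55 = 68 mm
Water adjustment = 68 * 1.8 / 10 = 12.2 kg/m3

12.2


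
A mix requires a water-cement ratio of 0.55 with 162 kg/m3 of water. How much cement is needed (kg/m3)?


Cement = water / (w/c)
= 162 / 0.55
= 294.5 kg/m3

294.5


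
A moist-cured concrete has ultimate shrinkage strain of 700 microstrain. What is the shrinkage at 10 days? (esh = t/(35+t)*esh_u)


esh(10) = 10 / (35 + 10) * 700
= 10 / 45 * 700
= 155.6 microstrain

155.6


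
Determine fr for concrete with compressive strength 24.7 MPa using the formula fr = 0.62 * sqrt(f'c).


fr = 0.62 * sqrt(24.7)
= 3.081 MPa

3.081


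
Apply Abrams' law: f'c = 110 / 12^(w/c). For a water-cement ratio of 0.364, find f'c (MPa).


f'c = 110 / 12^0.364
= 110 / 2.471
= 44.52 MPa

44.52


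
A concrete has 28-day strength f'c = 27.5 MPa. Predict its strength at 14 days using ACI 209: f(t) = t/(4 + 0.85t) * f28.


f(14) = 14 / (4 + 0.85 * 14) * 27.5
= 14 / 15.9 * 27.5
= 24.21 MPa

24.21


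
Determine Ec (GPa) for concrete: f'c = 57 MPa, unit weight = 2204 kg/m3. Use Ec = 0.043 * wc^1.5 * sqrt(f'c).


Ec = 0.043 * 2204^1.5 * sqrt(57) / 1000
= 33.59 GPa

33.59


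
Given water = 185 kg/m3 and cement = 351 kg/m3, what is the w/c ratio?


w/c = water / cement
w/c = 185 / 351 = 0.527

0.527


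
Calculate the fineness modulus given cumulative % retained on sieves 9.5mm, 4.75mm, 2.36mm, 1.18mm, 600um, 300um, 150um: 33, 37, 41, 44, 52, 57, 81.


FM = sum(cumulative % retained) / 100
= 345 / 100
= 3.45

3.45


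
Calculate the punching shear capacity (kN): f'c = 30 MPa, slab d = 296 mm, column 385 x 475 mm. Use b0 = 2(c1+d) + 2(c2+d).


b0 = 2*(385 + 296) + 2*(475 + 296) = 2904 mm
Vc = 0.33 * sqrt(30) * 2904 * 296 / 1000
= 1553.68 kN

1553.68


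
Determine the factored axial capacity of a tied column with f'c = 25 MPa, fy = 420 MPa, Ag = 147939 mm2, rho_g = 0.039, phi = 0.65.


Ast = rho * Ag = 0.039 * 147939 = 5769.621 mm2
phi*Pn = 0.65 * 0.80 * (0.85 * 25 * (147939 - 5769.621) + 420 * 5769.621) / 1000
= 2831.06 kN

2831.06


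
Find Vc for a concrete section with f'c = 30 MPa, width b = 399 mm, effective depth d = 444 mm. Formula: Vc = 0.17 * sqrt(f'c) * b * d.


Vc = 0.17 * sqrt(30) * 399 * 444 / 1000
= 164.95 kN

164.95


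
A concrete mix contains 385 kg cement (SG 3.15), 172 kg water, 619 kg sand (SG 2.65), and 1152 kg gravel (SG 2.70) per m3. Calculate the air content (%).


Vol cement = 385 / (3.15 * 1000) = 0.122222 m3
Vol water = 172 / 1000 = 0.172 m3
Vol sand = 619 / (2.65 * 1000) = 0.233585 m3
Vol gravel = 1152 / (2.70 * 1000) = 0.426667 m3
Total solid + water volume = 0.954474 m3
Air = (1 - 0.954474) * 100 = 4.55%

4.55


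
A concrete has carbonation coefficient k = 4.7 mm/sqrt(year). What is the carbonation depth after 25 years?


depth = k * sqrt(t)
= 4.7 * sqrt(25)
= 23.5 mm

23.5


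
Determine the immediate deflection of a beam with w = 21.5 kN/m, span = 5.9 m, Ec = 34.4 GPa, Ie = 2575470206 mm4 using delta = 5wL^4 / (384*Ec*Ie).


Convert: L = 5.9 m = 5900 mm, Ec = 34.4 GPa = 34400 MPa
delta = 5 * 21.5 * 5900^4 / (384 * 34400 * 2575470206)
= 3.83 mm

3.83


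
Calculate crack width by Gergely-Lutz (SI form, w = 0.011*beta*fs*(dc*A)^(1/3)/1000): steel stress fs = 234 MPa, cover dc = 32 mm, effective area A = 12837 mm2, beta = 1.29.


w = 0.011 * beta * fs * (dc * A)^(1/3) / 1000
= 0.011 * 1.29 * 234 * (32 * 12837)^(1/3) / 1000
= 0.247 mm

0.247


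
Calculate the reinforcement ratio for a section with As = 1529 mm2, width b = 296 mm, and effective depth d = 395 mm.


rho = As / (b * d)
= 1529 / (296 * 395)
= 0.0131

0.0131


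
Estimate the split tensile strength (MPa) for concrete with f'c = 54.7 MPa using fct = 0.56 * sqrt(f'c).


fct = 0.56 * sqrt(54.7)
= 0.56 * 7.396
= 4.142 MPa

4.142


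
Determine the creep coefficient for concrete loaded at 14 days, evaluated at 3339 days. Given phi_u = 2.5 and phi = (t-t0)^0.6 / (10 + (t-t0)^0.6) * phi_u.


dt = 3339 - 14 = 3325
phi = 3325^0.6 / (10 + 3325^0.6) * 2.5
= 2.321

2.321


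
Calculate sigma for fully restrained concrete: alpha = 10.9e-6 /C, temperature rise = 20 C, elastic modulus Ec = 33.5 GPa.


sigma = alpha * dT * Ec
= 10.9e-6 * 20 * 33.5 * 1000
= 7.303 MPa

7.303


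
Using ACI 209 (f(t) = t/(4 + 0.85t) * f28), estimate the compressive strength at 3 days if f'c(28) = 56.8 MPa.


f(3) = 3 / (4 + 0.85 * 3) * 56.8
= 3 / 6.55 * 56.8
= 26.02 MPa

26.02


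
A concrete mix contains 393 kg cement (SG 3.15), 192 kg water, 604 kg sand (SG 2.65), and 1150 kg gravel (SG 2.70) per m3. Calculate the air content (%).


Vol cement = 393 / (3.15 * 1000) = 0.124762 m3
Vol water = 192 / 1000 = 0.192 m3
Vol sand = 604 / (2.65 * 1000) = 0.227925 m3
Vol gravel = 1150 / (2.70 * 1000) = 0.425926 m3
Total solid + water volume = 0.970612 m3
Air = (1 - 0.970612) * 100 = 2.94%

2.94


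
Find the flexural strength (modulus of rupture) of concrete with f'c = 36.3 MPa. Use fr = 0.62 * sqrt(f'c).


fr = 0.62 * sqrt(36.3)
= 3.735 MPa

3.735


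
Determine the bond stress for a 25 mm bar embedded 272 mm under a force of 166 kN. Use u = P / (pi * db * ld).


u = P / (pi * db * ld)
= 166 * 1000 / (pi * 25 * 272)
= 7.771 MPa

7.771


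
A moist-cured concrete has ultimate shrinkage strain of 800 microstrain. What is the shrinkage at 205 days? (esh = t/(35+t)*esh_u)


esh(205) = 205 / (35 + 205) * 800
= 205 / 240 * 800
= 683.3 microstrain

683.3


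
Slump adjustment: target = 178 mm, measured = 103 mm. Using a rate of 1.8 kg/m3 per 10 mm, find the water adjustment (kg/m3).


Difference = 178 - 103 = 75 mm
Water adjustment = 75 * 1.8 / 10 = 13.5 kg/m3

13.5


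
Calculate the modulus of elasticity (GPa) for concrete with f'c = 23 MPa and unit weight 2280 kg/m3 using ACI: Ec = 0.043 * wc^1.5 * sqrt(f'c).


Ec = 0.043 * 2280^1.5 * sqrt(23) / 1000
= 22.45 GPa

22.45


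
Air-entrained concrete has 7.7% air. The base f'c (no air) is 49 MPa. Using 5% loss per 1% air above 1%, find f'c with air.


Strength loss = (7.7 - 1) * 5 = 33.5%
f'c = 49 * (1 - 33.5/100)
= 32.59 MPa

32.59


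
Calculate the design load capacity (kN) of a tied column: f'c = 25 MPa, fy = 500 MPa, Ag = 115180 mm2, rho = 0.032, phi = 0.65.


Ast = rho * Ag = 0.032 * 115180 = 3685.76 mm2
phi*Pn = 0.65 * 0.80 * (0.85 * 25 * (115180 - 3685.76) + 500 * 3685.76) / 1000
= 2190.31 kN

2190.31


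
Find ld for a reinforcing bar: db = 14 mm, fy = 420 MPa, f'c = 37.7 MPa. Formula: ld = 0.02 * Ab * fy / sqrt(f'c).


Ab = pi * 14^2 / 4 = 153.938 mm2
ld = 0.02 * 153.938 * 420 / sqrt(37.7)
= 210.6 mm

210.6


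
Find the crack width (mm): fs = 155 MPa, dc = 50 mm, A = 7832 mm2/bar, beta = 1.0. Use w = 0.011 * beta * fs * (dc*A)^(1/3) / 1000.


w = 0.011 * beta * fs * (dc * A)^(1/3) / 1000
= 0.011 * 1.0 * 155 * (50 * 7832)^(1/3) / 1000
= 0.125 mm

0.125


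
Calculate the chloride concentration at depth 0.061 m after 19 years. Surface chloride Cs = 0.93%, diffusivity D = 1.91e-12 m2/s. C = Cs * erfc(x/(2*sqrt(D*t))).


t_seconds = 19 * 365.25 * 24 * 3600 = 599594400.0 s
arg = 0.061 / (2 * sqrt(1.91e-12 * 599594400.0))
= 0.9013
erfc(0.9013) = 0.2025
C = 0.93 * 0.2025 = 0.1883%

0.1883


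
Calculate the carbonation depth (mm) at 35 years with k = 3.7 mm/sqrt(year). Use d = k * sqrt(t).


depth = k * sqrt(t)
= 3.7 * sqrt(35)
= 21.89 mm

21.89


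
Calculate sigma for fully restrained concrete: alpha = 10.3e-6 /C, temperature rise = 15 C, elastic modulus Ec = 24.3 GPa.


sigma = alpha * dT * Ec
= 10.3e-6 * 15 * 24.3 * 1000
= 3.754 MPa

3.754


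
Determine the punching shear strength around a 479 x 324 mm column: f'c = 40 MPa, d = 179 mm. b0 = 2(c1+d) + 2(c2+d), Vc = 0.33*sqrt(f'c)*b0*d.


b0 = 2*(479 + 179) + 2*(324 + 179) = 2322 mm
Vc = 0.33 * sqrt(40) * 2322 * 179 / 1000
= 867.48 kN

867.48


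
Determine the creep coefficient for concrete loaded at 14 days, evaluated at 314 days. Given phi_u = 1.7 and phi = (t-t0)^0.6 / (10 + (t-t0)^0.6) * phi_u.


dt = 314 - 14 = 300
phi = 300^0.6 / (10 + 300^0.6) * 1.7
= 1.282

1.282


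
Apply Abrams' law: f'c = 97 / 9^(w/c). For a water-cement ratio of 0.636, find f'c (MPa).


f'c = 97 / 9^0.636
= 97 / 4.045
= 23.98 MPa

23.98


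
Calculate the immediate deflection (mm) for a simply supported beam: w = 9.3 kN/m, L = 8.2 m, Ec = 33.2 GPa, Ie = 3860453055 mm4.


Convert: L = 8.2 m = 8200 mm, Ec = 33.2 GPa = 33200 MPa
delta = 5 * 9.3 * 8200^4 / (384 * 33200 * 3860453055)
= 4.27 mm

4.27


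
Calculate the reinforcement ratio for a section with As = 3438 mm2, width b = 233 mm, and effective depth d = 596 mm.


rho = As / (b * d)
= 3438 / (233 * 596)
= 0.0248

0.0248


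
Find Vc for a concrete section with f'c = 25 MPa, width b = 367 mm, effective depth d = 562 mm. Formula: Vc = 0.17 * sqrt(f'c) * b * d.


Vc = 0.17 * sqrt(25) * 367 * 562 / 1000
= 175.32 kN

175.32


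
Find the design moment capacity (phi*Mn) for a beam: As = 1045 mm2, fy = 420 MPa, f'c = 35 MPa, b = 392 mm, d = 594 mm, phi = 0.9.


a = As * fy / (0.85 * f'c * b)
= 1045 * 420 / (0.85 * 35 * 392)
= 37.6351 mm
Mn = As * fy * (d - a/2) / 10^6
= 252.4476 kN-m
phi*Mn = 0.9 * 252.4476 = 227.2 kN-m

227.2


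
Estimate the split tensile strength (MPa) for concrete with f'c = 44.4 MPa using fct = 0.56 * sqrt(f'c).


fct = 0.56 * sqrt(44.4)
= 0.56 * 6.663
= 3.731 MPa

3.731


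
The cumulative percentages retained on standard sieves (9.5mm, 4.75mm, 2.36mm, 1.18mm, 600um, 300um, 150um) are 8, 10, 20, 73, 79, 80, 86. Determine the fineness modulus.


FM = sum(cumulative % retained) / 100
= 356 / 100
= 3.56

3.56


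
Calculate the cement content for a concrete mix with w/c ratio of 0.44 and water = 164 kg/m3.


Cement = water / (w/c)
= 164 / 0.44
= 372.7 kg/m3

372.7


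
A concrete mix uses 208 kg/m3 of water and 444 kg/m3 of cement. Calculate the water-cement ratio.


w/c = water / cement
w/c = 208 / 444 = 0.468

0.468


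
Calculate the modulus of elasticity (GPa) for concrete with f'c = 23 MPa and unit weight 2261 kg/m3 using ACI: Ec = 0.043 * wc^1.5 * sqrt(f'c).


Ec = 0.043 * 2261^1.5 * sqrt(23) / 1000
= 22.17 GPa

22.17


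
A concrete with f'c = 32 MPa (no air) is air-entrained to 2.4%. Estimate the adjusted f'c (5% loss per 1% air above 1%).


Strength loss = (2.4 - 1) * 5 = 7.0%
f'c = 32 * (1 - 7.0/100)
= 29.76 MPa

29.76


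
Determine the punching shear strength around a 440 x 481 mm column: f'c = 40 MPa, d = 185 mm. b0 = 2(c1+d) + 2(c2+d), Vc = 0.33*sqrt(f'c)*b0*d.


b0 = 2*(440 + 185) + 2*(481 + 185) = 2582 mm
Vc = 0.33 * sqrt(40) * 2582 * 185 / 1000
= 996.95 kN

996.95


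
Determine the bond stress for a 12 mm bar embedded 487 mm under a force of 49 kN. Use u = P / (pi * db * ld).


u = P / (pi * db * ld)
= 49 * 1000 / (pi * 12 * 487)
= 2.669 MPa

2.669


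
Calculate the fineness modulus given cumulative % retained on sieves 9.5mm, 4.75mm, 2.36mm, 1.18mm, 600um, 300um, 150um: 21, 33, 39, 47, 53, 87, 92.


FM = sum(cumulative % retained) / 100
= 372 / 100
= 3.72

3.72


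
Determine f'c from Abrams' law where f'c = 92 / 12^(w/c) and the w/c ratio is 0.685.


f'c = 92 / 12^0.685
= 92 / 5.486
= 16.77 MPa

16.77


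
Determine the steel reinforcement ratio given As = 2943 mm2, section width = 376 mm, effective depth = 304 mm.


rho = As / (b * d)
= 2943 / (376 * 304)
= 0.0257

0.0257


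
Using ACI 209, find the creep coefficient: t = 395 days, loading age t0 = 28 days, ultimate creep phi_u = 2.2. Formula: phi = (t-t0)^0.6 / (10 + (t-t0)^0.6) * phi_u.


dt = 395 - 28 = 367
phi = 367^0.6 / (10 + 367^0.6) * 2.2
= 1.706

1.706


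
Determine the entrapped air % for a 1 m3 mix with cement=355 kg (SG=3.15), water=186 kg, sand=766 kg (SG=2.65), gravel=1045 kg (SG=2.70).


Vol cement = 355 / (3.15 * 1000) = 0.112698 m3
Vol water = 186 / 1000 = 0.186 m3
Vol sand = 766 / (2.65 * 1000) = 0.289057 m3
Vol gravel = 1045 / (2.70 * 1000) = 0.387037 m3
Total solid + water volume = 0.974792 m3
Air = (1 - 0.974792) * 100 = 2.52%

2.52


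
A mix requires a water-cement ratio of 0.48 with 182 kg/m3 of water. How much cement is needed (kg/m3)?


Cement = water / (w/c)
= 182 / 0.48
= 379.2 kg/m3

379.2


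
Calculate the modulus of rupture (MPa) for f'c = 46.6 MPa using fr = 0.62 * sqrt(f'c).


fr = 0.62 * sqrt(46.6)
= 4.232 MPa

4.232


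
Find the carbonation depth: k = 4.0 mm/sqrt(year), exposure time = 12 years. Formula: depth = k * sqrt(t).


depth = k * sqrt(t)
= 4.0 * sqrt(12)
= 13.86 mm

13.86


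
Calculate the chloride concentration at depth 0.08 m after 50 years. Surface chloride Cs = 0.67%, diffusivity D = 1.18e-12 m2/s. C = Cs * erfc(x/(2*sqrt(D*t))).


t_seconds = 50 * 365.25 * 24 * 3600 = 1577880000.0 s
arg = 0.08 / (2 * sqrt(1.18e-12 * 1577880000.0))
= 0.927
erfc(0.927) = 0.1899
C = 0.67 * 0.1899 = 0.1272%

0.1272


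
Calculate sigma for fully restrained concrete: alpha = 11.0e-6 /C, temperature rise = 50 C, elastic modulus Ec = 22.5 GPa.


sigma = alpha * dT * Ec
= 11.0e-6 * 50 * 22.5 * 1000
= 12.375 MPa

12.375


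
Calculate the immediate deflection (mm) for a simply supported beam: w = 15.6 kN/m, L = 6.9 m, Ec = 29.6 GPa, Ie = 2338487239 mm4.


Convert: L = 6.9 m = 6900 mm, Ec = 29.6 GPa = 29600 MPa
delta = 5 * 15.6 * 6900^4 / (384 * 29600 * 2338487239)
= 6.65 mm

6.65


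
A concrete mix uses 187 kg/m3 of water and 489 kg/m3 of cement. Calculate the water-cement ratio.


w/c = water / cement
w/c = 187 / 489 = 0.382

0.382


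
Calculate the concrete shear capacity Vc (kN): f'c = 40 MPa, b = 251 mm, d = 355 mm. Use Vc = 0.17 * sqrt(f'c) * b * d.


Vc = 0.17 * sqrt(40) * 251 * 355 / 1000
= 95.8 kN

95.8


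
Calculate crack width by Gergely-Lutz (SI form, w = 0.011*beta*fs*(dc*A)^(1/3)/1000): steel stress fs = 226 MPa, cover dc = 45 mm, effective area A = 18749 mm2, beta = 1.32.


w = 0.011 * beta * fs * (dc * A)^(1/3) / 1000
= 0.011 * 1.32 * 226 * (45 * 18749)^(1/3) / 1000
= 0.31 mm

0.31


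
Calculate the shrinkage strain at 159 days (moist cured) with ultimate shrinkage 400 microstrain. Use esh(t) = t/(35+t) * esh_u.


esh(159) = 159 / (35 + 159) * 400
= 159 / 194 * 400
= 327.8 microstrain

327.8


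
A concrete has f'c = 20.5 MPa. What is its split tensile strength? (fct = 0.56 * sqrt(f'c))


fct = 0.56 * sqrt(20.5)
= 0.56 * 4.528
= 2.536 MPa

2.536


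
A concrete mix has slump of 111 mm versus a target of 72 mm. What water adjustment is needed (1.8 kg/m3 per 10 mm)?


Difference = 72 - 111 = -39 mm
Water adjustment = -39 * 1.8 / 10 = -7.0 kg/m3

-7.0


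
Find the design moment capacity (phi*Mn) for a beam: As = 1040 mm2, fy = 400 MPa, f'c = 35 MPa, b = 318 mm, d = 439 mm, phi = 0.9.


a = As * fy / (0.85 * f'c * b)
= 1040 * 400 / (0.85 * 35 * 318)
= 43.9723 mm
Mn = As * fy * (d - a/2) / 10^6
= 173.4778 kN-m
phi*Mn = 0.9 * 173.4778 = 156.13 kN-m

156.13


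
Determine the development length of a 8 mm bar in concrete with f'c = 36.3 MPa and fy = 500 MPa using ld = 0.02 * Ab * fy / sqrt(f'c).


Ab = pi * 8^2 / 4 = 50.265 mm2
ld = 0.02 * 50.265 * 500 / sqrt(36.3)
= 83.4 mm

83.4


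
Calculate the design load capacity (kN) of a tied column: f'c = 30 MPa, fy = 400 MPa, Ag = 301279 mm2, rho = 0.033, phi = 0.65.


Ast = rho * Ag = 0.033 * 301279 = 9942.207 mm2
phi*Pn = 0.65 * 0.80 * (0.85 * 30 * (301279 - 9942.207) + 400 * 9942.207) / 1000
= 5931.1 kN

5931.1


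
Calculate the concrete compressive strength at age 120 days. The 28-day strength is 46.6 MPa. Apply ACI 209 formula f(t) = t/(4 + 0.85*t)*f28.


f(120) = 120 / (4 + 0.85 * 120) * 46.6
= 120 / 106.0 * 46.6
= 52.75 MPa

52.75


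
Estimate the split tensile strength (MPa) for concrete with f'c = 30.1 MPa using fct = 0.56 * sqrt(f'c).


fct = 0.56 * sqrt(30.1)
= 0.56 * 5.486
= 3.072 MPa

3.072


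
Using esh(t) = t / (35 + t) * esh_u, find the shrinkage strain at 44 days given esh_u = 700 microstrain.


esh(44) = 44 / (35 + 44) * 700
= 44 / 79 * 700
= 389.9 microstrain

389.9


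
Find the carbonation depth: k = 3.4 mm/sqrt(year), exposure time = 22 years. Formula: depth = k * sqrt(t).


depth = k * sqrt(t)
= 3.4 * sqrt(22)
= 15.95 mm

15.95


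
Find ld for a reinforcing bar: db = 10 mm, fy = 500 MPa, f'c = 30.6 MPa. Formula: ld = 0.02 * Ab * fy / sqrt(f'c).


Ab = pi * 10^2 / 4 = 78.54 mm2
ld = 0.02 * 78.54 * 500 / sqrt(30.6)
= 142.0 mm

142.0


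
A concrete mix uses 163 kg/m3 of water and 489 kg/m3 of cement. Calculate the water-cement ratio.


w/c = water / cement
w/c = 163 / 489 = 0.333

0.333


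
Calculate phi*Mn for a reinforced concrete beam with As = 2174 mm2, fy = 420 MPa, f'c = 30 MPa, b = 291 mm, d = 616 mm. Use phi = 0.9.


a = As * fy / (0.85 * f'c * b)
= 2174 * 420 / (0.85 * 30 * 291)
= 123.0483 mm
Mn = As * fy * (d - a/2) / 10^6
= 506.2808 kN-m
phi*Mn = 0.9 * 506.2808 = 455.65 kN-m

455.65


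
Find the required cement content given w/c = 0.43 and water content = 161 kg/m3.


Cement = water / (w/c)
= 161 / 0.43
= 374.4 kg/m3

374.4


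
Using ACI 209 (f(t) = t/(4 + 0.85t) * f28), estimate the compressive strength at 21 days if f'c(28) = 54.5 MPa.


f(21) = 21 / (4 + 0.85 * 21) * 54.5
= 21 / 21.85 * 54.5
= 52.38 MPa

52.38


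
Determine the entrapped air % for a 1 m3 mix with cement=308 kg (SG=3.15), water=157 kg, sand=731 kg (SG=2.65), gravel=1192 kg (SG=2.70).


Vol cement = 308 / (3.15 * 1000) = 0.097778 m3
Vol water = 157 / 1000 = 0.157 m3
Vol sand = 731 / (2.65 * 1000) = 0.275849 m3
Vol gravel = 1192 / (2.70 * 1000) = 0.441481 m3
Total solid + water volume = 0.972108 m3
Air = (1 - 0.972108) * 100 = 2.79%

2.79


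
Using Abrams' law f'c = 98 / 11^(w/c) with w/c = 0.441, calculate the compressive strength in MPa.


f'c = 98 / 11^0.441
= 98 / 2.879
= 34.04 MPa

34.04


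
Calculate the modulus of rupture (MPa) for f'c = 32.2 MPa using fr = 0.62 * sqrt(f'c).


fr = 0.62 * sqrt(32.2)
= 3.518 MPa

3.518


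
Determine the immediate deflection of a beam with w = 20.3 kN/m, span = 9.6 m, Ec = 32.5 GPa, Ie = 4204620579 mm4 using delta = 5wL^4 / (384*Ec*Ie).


Convert: L = 9.6 m = 9600 mm, Ec = 32.5 GPa = 32500 MPa
delta = 5 * 20.3 * 9600^4 / (384 * 32500 * 4204620579)
= 16.43 mm

16.43


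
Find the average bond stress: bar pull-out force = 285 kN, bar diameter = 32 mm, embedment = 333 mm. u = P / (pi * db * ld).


u = P / (pi * db * ld)
= 285 * 1000 / (pi * 32 * 333)
= 8.513 MPa

8.513


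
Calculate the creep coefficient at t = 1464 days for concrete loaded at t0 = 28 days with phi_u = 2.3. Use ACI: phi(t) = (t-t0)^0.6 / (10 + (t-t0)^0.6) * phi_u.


dt = 1464 - 28 = 1436
phi = 1436^0.6 / (10 + 1436^0.6) * 2.3
= 2.04

2.04


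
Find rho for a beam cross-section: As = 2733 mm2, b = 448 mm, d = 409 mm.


rho = As / (b * d)
= 2733 / (448 * 409)
= 0.0149

0.0149


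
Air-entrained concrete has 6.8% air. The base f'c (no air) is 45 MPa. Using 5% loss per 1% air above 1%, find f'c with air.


Strength loss = (6.8 - 1) * 5 = 29.0%
f'c = 45 * (1 - 29.0/100)
= 31.95 MPa

31.95


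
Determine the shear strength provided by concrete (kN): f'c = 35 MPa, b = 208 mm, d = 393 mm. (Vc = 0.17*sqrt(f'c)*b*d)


Vc = 0.17 * sqrt(35) * 208 * 393 / 1000
= 82.21 kN

82.21


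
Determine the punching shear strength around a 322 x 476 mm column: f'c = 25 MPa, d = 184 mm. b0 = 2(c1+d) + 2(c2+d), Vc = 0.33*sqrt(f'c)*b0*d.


b0 = 2*(322 + 184) + 2*(476 + 184) = 2332 mm
Vc = 0.33 * sqrt(25) * 2332 * 184 / 1000
= 708.0 kN

708.0


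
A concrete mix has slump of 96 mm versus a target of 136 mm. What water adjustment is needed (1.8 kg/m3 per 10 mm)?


Difference = 136 - 96 = 40 mm
Water adjustment = 40 * 1.8 / 10 = 7.2 kg/m3

7.2


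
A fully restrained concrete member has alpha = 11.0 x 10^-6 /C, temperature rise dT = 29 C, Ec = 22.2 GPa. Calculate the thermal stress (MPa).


sigma = alpha * dT * Ec
= 11.0e-6 * 29 * 22.2 * 1000
= 7.082 MPa

7.082


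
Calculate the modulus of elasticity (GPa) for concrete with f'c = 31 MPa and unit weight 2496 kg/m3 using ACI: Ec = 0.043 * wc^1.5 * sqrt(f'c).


Ec = 0.043 * 2496^1.5 * sqrt(31) / 1000
= 29.85 GPa

29.85


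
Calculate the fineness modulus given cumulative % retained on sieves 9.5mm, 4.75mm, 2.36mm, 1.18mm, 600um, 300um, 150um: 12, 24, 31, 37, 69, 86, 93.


FM = sum(cumulative % retained) / 100
= 352 / 100
= 3.52

3.52


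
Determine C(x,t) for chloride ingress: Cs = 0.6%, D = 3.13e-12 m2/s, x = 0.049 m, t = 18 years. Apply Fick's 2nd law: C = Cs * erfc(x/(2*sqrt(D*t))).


t_seconds = 18 * 365.25 * 24 * 3600 = 568036800.0 s
arg = 0.049 / (2 * sqrt(3.13e-12 * 568036800.0))
= 0.581
erfc(0.581) = 0.4112
C = 0.6 * 0.4112 = 0.2467%

0.2467


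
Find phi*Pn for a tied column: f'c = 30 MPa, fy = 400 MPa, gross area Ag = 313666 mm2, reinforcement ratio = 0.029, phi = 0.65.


Ast = rho * Ag = 0.029 * 313666 = 9096.314 mm2
phi*Pn = 0.65 * 0.80 * (0.85 * 30 * (313666 - 9096.314) + 400 * 9096.314) / 1000
= 5930.63 kN

5930.63


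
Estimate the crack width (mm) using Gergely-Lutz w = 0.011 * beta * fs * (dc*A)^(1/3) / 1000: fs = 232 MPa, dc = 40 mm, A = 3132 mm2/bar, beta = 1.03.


w = 0.011 * beta * fs * (dc * A)^(1/3) / 1000
= 0.011 * 1.03 * 232 * (40 * 3132)^(1/3) / 1000
= 0.132 mm

0.132


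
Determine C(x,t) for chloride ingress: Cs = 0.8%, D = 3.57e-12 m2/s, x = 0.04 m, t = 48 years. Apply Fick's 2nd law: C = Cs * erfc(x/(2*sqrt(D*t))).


t_seconds = 48 * 365.25 * 24 * 3600 = 1514764800.0 s
arg = 0.04 / (2 * sqrt(3.57e-12 * 1514764800.0))
= 0.272
erfc(0.272) = 0.7005
C = 0.8 * 0.7005 = 0.5604%

0.5604


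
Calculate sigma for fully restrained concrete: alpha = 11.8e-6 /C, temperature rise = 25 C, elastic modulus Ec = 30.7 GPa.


sigma = alpha * dT * Ec
= 11.8e-6 * 25 * 30.7 * 1000
= 9.056 MPa

9.056


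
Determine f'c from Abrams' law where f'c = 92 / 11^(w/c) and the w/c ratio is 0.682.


f'c = 92 / 11^0.682
= 92 / 5.131
= 17.93 MPa

17.93


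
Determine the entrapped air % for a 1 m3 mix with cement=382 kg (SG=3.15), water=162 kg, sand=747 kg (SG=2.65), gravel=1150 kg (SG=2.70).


Vol cement = 382 / (3.15 * 1000) = 0.12127 m3
Vol water = 162 / 1000 = 0.162 m3
Vol sand = 747 / (2.65 * 1000) = 0.281887 m3
Vol gravel = 1150 / (2.70 * 1000) = 0.425926 m3
Total solid + water volume = 0.991083 m3
Air = (1 - 0.991083) * 100 = 0.89%

0.89


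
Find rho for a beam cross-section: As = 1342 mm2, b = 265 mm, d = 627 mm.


rho = As / (b * d)
= 1342 / (265 * 627)
= 0.0081

0.0081


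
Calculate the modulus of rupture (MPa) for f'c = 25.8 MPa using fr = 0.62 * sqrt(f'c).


fr = 0.62 * sqrt(25.8)
= 3.149 MPa

3.149


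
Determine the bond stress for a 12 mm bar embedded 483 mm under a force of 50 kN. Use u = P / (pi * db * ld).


u = P / (pi * db * ld)
= 50 * 1000 / (pi * 12 * 483)
= 2.746 MPa

2.746


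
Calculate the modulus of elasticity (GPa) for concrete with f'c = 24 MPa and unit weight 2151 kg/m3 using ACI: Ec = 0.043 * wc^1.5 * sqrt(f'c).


Ec = 0.043 * 2151^1.5 * sqrt(24) / 1000
= 21.02 GPa

21.02


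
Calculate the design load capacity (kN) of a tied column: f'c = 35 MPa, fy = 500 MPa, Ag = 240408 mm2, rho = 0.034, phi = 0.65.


Ast = rho * Ag = 0.034 * 240408 = 8173.872 mm2
phi*Pn = 0.65 * 0.80 * (0.85 * 35 * (240408 - 8173.872) + 500 * 8173.872) / 1000
= 5717.87 kN

5717.87


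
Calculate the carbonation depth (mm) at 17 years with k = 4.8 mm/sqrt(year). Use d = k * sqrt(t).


depth = k * sqrt(t)
= 4.8 * sqrt(17)
= 19.79 mm

19.79


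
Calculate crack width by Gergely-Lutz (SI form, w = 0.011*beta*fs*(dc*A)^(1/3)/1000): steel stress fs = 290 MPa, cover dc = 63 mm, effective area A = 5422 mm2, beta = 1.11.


w = 0.011 * beta * fs * (dc * A)^(1/3) / 1000
= 0.011 * 1.11 * 290 * (63 * 5422)^(1/3) / 1000
= 0.248 mm

0.248


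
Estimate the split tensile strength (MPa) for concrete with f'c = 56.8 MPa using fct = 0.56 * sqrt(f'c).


fct = 0.56 * sqrt(56.8)
= 0.56 * 7.537
= 4.22 MPa

4.22


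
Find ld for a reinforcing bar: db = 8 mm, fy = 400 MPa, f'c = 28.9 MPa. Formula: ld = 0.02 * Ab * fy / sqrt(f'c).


Ab = pi * 8^2 / 4 = 50.265 mm2
ld = 0.02 * 50.265 * 400 / sqrt(28.9)
= 74.8 mm

74.8


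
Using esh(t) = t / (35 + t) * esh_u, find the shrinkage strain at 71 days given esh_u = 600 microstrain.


esh(71) = 71 / (35 + 71) * 600
= 71 / 106 * 600
= 401.9 microstrain

401.9


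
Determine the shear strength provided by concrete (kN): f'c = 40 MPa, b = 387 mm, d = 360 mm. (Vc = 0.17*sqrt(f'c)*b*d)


Vc = 0.17 * sqrt(40) * 387 * 360 / 1000
= 149.79 kN

149.79


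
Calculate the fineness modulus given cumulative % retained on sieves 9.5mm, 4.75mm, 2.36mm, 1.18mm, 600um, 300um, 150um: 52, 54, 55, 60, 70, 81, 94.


FM = sum(cumulative % retained) / 100
= 466 / 100
= 4.66

4.66


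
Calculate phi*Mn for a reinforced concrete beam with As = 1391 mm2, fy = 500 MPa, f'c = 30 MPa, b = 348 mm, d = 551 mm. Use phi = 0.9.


a = As * fy / (0.85 * f'c * b)
= 1391 * 500 / (0.85 * 30 * 348)
= 78.375 mm
Mn = As * fy * (d - a/2) / 10^6
= 355.9656 kN-m
phi*Mn = 0.9 * 355.9656 = 320.37 kN-m

320.37


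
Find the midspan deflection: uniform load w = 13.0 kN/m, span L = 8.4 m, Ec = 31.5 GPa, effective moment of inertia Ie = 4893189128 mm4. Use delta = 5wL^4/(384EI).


Convert: L = 8.4 m = 8400 mm, Ec = 31.5 GPa = 31500 MPa
delta = 5 * 13.0 * 8400^4 / (384 * 31500 * 4893189128)
= 5.47 mm

5.47


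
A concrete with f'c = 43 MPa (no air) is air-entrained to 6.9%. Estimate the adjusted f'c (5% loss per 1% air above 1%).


Strength loss = (6.9 - 1) * 5 = 29.5%
f'c = 43 * (1 - 29.5/100)
= 30.32 MPa

30.32


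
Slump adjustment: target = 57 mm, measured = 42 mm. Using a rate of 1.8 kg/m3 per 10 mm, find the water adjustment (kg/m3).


Difference = 57 - 42 = 15 mm
Water adjustment = 15 * 1.8 / 10 = 2.7 kg/m3

2.7


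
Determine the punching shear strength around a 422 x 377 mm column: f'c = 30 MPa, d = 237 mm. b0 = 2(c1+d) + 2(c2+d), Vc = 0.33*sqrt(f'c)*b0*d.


b0 = 2*(422 + 237) + 2*(377 + 237) = 2546 mm
Vc = 0.33 * sqrt(30) * 2546 * 237 / 1000
= 1090.64 kN

1090.64


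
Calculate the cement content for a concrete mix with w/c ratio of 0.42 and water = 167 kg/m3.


Cement = water / (w/c)
= 167 / 0.42
= 397.6 kg/m3

397.6


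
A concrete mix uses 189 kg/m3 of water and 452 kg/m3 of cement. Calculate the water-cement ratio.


w/c = water / cement
w/c = 189 / 452 = 0.418

0.418


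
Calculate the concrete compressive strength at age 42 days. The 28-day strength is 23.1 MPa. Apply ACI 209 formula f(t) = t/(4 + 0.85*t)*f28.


f(42) = 42 / (4 + 0.85 * 42) * 23.1
= 42 / 39.7 * 23.1
= 24.44 MPa

24.44


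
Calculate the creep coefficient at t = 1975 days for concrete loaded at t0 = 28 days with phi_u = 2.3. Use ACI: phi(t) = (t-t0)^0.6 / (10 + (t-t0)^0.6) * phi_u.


dt = 1975 - 28 = 1947
phi = 1947^0.6 / (10 + 1947^0.6) * 2.3
= 2.079

2.079


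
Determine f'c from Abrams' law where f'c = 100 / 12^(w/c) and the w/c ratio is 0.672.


f'c = 100 / 12^0.672
= 100 / 5.311
= 18.83 MPa

18.83


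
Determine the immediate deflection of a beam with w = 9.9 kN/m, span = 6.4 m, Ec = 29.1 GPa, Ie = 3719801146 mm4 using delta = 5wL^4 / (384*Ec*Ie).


Convert: L = 6.4 m = 6400 mm, Ec = 29.1 GPa = 29100 MPa
delta = 5 * 9.9 * 6400^4 / (384 * 29100 * 3719801146)
= 2.0 mm

2.0


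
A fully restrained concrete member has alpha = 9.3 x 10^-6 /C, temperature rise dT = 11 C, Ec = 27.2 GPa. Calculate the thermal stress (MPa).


sigma = alpha * dT * Ec
= 9.3e-6 * 11 * 27.2 * 1000
= 2.783 MPa

2.783


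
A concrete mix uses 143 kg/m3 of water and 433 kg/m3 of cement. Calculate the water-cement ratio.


w/c = water / cement
w/c = 143 / 433 = 0.33

0.33


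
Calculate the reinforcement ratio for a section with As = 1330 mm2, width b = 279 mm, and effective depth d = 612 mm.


rho = As / (b * d)
= 1330 / (279 * 612)
= 0.0078

0.0078


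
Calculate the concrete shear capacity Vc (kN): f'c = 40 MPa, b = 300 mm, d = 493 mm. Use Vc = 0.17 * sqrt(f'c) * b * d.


Vc = 0.17 * sqrt(40) * 300 * 493 / 1000
= 159.02 kN

159.02


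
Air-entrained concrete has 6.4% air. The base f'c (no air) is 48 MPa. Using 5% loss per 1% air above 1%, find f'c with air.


Strength loss = (6.4 - 1) * 5 = 27.0%
f'c = 48 * (1 - 27.0/100)
= 35.04 MPa

35.04


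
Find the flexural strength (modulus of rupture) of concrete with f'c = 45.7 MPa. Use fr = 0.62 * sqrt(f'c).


fr = 0.62 * sqrt(45.7)
= 4.191 MPa

4.191


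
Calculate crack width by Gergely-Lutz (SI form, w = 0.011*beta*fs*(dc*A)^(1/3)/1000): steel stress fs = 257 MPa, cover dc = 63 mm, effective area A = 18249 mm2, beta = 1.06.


w = 0.011 * beta * fs * (dc * A)^(1/3) / 1000
= 0.011 * 1.06 * 257 * (63 * 18249)^(1/3) / 1000
= 0.314 mm

0.314


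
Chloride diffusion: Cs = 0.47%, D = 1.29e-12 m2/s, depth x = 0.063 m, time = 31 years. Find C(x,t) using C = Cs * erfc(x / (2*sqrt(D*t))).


t_seconds = 31 * 365.25 * 24 * 3600 = 978285600.0 s
arg = 0.063 / (2 * sqrt(1.29e-12 * 978285600.0))
= 0.8867
erfc(0.8867) = 0.2098
C = 0.47 * 0.2098 = 0.0986%

0.0986


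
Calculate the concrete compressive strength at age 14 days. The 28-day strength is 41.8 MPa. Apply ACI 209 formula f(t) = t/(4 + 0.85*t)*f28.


f(14) = 14 / (4 + 0.85 * 14) * 41.8
= 14 / 15.9 * 41.8
= 36.81 MPa

36.81


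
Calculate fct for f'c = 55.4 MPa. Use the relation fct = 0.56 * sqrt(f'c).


fct = 0.56 * sqrt(55.4)
= 0.56 * 7.443
= 4.168 MPa

4.168


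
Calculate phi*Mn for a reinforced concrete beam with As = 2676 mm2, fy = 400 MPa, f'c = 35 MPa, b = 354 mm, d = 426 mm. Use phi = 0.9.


a = As * fy / (0.85 * f'c * b)
= 2676 * 400 / (0.85 * 35 * 354)
= 101.6379 mm
Mn = As * fy * (d - a/2) / 10^6
= 401.5938 kN-m
phi*Mn = 0.9 * 401.5938 = 361.43 kN-m

361.43


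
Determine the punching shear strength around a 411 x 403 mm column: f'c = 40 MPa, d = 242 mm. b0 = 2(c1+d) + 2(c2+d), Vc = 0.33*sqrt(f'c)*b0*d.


b0 = 2*(411 + 242) + 2*(403 + 242) = 2596 mm
Vc = 0.33 * sqrt(40) * 2596 * 242 / 1000
= 1311.19 kN

1311.19


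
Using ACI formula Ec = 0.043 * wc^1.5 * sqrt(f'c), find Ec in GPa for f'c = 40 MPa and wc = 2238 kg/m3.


Ec = 0.043 * 2238^1.5 * sqrt(40) / 1000
= 28.79 GPa

28.79


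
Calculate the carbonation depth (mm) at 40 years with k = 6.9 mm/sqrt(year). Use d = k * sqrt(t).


depth = k * sqrt(t)
= 6.9 * sqrt(40)
= 43.64 mm

43.64


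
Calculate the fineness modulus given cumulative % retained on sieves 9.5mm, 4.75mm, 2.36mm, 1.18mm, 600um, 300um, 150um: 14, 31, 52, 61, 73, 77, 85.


FM = sum(cumulative % retained) / 100
= 393 / 100
= 3.93

3.93


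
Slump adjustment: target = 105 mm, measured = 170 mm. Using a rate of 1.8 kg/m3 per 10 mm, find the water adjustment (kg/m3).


Difference = 105 - 170 = -65 mm
Water adjustment = -65 * 1.8 / 10 = -11.7 kg/m3

-11.7


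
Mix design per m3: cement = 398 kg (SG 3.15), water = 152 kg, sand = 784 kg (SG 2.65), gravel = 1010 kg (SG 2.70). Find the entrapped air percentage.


Vol cement = 398 / (3.15 * 1000) = 0.126349 m3
Vol water = 152 / 1000 = 0.152 m3
Vol sand = 784 / (2.65 * 1000) = 0.295849 m3
Vol gravel = 1010 / (2.70 * 1000) = 0.374074 m3
Total solid + water volume = 0.948272 m3
Air = (1 - 0.948272) * 100 = 5.17%

5.17


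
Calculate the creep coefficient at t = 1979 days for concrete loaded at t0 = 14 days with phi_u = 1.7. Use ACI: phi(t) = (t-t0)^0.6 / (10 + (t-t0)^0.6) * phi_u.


dt = 1979 - 14 = 1965
phi = 1965^0.6 / (10 + 1965^0.6) * 1.7
= 1.538

1.538


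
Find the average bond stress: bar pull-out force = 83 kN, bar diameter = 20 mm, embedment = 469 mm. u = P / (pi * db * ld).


u = P / (pi * db * ld)
= 83 * 1000 / (pi * 20 * 469)
= 2.817 MPa

2.817
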